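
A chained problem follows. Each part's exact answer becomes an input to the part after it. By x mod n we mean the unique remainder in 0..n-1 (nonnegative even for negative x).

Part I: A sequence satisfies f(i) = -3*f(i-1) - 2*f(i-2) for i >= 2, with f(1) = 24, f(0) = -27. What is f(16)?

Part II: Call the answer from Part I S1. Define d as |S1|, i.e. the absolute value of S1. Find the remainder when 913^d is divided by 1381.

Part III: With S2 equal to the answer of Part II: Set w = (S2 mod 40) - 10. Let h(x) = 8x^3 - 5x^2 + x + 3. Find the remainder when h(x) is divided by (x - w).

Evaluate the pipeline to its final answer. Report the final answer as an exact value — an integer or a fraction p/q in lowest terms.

883

Part I: f(2) = -3*(24) - 2*(-27) = -18; iterating: f(2)=-18, f(3)=6, f(4)=18, f(5)=-66, f(6)=162, f(7)=-354, f(8)=738, f(9)=-1506, f(10)=3042, f(11)=-6114, f(12)=12258, f(13)=-24546, f(14)=49122, f(15)=-98274, f(16)=196578; answer 196578
Part II: S1 = 196578; d = 196578; squarings mod 1381: 913^1=913, 913^2=826, 913^4=62, 913^8=1082, 913^16=1017, 913^32=1301, 913^64=876, 913^128=921, 913^256=307, 913^512=341, 913^1024=277, 913^2048=774, 913^4096=1103, 913^8192=1329, 913^16384=1323, 913^32768=602, 913^65536=582, 913^131072=379; 913^196578 = 913^2 * 913^32 * 913^64 * 913^128 * 913^256 * 913^512 * 913^1024 * 913^2048 * 913^4096 * 913^8192 * 913^16384 * 913^32768 * 913^131072 = 975 (mod 1381); answer 975
Part III: S2 = 975; w = 5; remainder = value at the root: 8*(5)^3 - 5*(5)^2 + 1*(5)^1 + 3 = (1000) + (-125) + (5) + (3) = 883; answer 883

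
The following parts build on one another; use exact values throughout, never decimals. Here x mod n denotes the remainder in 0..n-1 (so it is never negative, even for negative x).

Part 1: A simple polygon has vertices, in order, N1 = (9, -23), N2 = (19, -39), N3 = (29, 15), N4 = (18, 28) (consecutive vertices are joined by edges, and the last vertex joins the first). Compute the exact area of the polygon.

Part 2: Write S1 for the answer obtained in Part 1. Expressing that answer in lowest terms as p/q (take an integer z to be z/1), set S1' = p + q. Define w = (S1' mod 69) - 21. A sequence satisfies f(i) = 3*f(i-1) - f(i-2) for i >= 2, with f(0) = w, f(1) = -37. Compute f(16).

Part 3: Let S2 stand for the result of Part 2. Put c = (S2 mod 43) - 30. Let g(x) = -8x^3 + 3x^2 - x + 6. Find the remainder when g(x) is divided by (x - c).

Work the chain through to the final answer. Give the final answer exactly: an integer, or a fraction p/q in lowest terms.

75438

Part 1: cross terms: (9*-39 - 19*-23)=86, (19*15 - 29*-39)=1416, (29*28 - 18*15)=542, (18*-23 - 9*28)=-666; twice the area = |1378| = 1378; area = 689; answer 689
Part 2: S1 = 689; threaded value p + q = 690; w = -21; f(2) = 3*(-37) - 1*(-21) = -90; iterating: f(2)=-90, f(3)=-233, f(4)=-609, f(5)=-1594, f(6)=-4173, f(7)=-10925, f(8)=-28602, f(9)=-74881, f(10)=-196041, f(11)=-513242, f(12)=-1343685, f(13)=-3517813, f(14)=-9209754, f(15)=-24111449, f(16)=-63124593; answer -63124593
Part 3: S2 = -63124593; c = -21; remainder = value at the root: -8*(-21)^3 + 3*(-21)^2 - 1*(-21)^1 + 6 = (74088) + (1323) + (21) + (6) = 75438; answer 75438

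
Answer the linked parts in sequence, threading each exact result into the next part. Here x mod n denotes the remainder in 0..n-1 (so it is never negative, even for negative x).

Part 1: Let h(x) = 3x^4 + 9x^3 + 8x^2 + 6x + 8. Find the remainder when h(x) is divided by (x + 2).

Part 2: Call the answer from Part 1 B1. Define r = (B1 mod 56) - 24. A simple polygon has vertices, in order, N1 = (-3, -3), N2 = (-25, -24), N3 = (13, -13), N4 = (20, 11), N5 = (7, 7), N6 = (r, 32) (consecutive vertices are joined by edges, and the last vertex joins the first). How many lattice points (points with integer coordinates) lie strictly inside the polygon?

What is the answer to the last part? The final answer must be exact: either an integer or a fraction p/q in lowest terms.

Part 1: remainder = value at the root: 3*(-2)^4 + 9*(-2)^3 + 8*(-2)^2 + 6*(-2)^1 + 8 = (48) + (-72) + (32) + (-12) + (8) = 4; answer 4
Part 2: B1 = 4; r = -20; cross terms: (-3*-24 - -25*-3)=-3, (-25*-13 - 13*-24)=637, (13*11 - 20*-13)=403, (20*7 - 7*11)=63, (7*32 - -20*7)=364, (-20*-3 - -3*32)=156; twice the area = |1620| = 1620; area = 810; boundary points = 1 + 1 + 1 + 1 + 1 + 1 = 6; strictly interior points = area - boundary/2 + 1 = 808; answer 808

808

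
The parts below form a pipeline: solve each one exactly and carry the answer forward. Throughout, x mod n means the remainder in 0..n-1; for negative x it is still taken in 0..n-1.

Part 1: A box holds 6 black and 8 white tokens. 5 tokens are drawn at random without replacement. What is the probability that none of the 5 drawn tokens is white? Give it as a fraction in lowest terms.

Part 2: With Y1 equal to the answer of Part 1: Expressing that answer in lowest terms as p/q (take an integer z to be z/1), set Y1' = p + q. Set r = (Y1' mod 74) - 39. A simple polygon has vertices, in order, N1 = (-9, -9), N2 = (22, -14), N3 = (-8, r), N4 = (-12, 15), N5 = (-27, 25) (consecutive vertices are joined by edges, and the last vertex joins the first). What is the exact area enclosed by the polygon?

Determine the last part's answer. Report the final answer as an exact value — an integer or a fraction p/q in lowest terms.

767/2

Part 1: total draws C(14,5) = 2002; favorable C(6,5) = 6; P = 3/1001; answer 3/1001
Part 2: Y1 = 3/1001; threaded value p + q = 1004; r = 3; cross terms: (-9*-14 - 22*-9)=324, (22*3 - -8*-14)=-46, (-8*15 - -12*3)=-84, (-12*25 - -27*15)=105, (-27*-9 - -9*25)=468; twice the area = |767| = 767; area = 767/2; answer 767/2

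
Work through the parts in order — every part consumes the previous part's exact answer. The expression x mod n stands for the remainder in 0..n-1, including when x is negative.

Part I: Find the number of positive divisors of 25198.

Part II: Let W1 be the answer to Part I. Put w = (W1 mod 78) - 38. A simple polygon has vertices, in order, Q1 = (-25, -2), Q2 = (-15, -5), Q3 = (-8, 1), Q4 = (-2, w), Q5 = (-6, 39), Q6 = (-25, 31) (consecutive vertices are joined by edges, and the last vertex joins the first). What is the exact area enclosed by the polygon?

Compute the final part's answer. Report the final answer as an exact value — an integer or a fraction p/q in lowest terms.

Part I: 25198 = 2 * 43 * 293; number of divisors = (1+1) * (1+1) * (1+1) = 8; answer 8
Part II: W1 = 8; w = -30; cross terms: (-25*-5 - -15*-2)=95, (-15*1 - -8*-5)=-55, (-8*-30 - -2*1)=242, (-2*39 - -6*-30)=-258, (-6*31 - -25*39)=789, (-25*-2 - -25*31)=825; twice the area = |1638| = 1638; area = 819; answer 819

819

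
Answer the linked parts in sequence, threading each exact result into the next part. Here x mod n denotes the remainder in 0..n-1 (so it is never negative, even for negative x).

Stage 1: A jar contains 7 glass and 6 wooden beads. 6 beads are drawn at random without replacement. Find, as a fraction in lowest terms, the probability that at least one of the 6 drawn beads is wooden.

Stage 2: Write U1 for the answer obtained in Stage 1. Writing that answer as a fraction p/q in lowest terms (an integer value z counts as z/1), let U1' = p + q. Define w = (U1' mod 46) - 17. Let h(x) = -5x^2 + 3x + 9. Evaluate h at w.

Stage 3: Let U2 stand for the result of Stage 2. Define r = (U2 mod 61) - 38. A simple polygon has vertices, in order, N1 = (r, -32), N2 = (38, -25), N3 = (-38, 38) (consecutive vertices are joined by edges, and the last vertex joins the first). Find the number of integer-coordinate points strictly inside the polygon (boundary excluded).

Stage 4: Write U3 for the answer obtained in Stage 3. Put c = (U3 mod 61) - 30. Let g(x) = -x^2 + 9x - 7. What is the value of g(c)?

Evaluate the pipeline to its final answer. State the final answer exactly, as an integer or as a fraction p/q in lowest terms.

13

Stage 1: total draws C(13,6) = 1716; complement C(7,6) = 7; favorable 1716 - 7 = 1709; P = 1709/1716; answer 1709/1716
Stage 2: U1 = 1709/1716; threaded value p + q = 3425; w = 4; -5*(4)^2 + 3*(4)^1 + 9 = (-80) + (12) + (9) = -59; answer -59
Stage 3: U2 = -59; r = -36; cross terms: (-36*-25 - 38*-32)=2116, (38*38 - -38*-25)=494, (-38*-32 - -36*38)=2584; twice the area = |5194| = 5194; area = 2597; boundary points = 1 + 1 + 2 = 4; strictly interior points = area - boundary/2 + 1 = 2596; answer 2596
Stage 4: U3 = 2596; c = 4; -1*(4)^2 + 9*(4)^1 - 7 = (-16) + (36) + (-7) = 13; answer 13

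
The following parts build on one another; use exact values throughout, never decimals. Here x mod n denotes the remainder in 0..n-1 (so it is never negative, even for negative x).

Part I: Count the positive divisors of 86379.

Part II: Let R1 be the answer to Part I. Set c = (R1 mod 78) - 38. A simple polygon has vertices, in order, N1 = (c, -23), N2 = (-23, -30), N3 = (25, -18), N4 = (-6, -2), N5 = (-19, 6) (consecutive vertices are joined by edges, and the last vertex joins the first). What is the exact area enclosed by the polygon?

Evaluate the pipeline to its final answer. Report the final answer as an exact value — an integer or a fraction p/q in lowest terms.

Part I: 86379 = 3 * 28793; number of divisors = (1+1) * (1+1) = 4; answer 4
Part II: R1 = 4; c = -34; cross terms: (-34*-30 - -23*-23)=491, (-23*-18 - 25*-30)=1164, (25*-2 - -6*-18)=-158, (-6*6 - -19*-2)=-74, (-19*-23 - -34*6)=641; twice the area = |2064| = 2064; area = 1032; answer 1032

1032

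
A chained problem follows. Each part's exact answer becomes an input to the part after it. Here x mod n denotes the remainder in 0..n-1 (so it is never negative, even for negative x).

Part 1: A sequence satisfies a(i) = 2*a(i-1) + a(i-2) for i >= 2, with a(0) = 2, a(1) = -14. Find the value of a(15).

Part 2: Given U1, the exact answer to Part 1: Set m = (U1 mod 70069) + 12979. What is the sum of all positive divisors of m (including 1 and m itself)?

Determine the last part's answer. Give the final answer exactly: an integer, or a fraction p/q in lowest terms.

58080

Part 1: a(2) = 2*(-14) + 1*(2) = -26; iterating: a(2)=-26, a(3)=-66, a(4)=-158, a(5)=-382, a(6)=-922, a(7)=-2226, a(8)=-5374, a(9)=-12974, a(10)=-31322, a(11)=-75618, a(12)=-182558, a(13)=-440734, a(14)=-1064026, a(15)=-2568786; answer -2568786
Part 2: U1 = -2568786; m = 36746; 36746 = 2 * 19 * 967; sigma = (1 + 2) * (1 + 19) * (1 + 967) = 3 * 20 * 968 = 58080; answer 58080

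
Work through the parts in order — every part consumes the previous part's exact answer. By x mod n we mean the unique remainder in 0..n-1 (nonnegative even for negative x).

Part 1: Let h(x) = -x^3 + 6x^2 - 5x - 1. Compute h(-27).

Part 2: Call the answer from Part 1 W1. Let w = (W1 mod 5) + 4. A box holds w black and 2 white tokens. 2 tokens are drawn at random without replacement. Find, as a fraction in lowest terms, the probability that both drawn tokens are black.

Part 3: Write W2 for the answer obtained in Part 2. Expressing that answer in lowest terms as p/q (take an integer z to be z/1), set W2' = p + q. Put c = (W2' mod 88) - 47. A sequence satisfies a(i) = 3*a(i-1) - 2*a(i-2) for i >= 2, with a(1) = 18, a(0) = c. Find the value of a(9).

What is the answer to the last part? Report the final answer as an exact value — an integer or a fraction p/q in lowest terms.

Part 1: -1*(-27)^3 + 6*(-27)^2 - 5*(-27)^1 - 1 = (19683) + (4374) + (135) + (-1) = 24191; answer 24191
Part 2: W1 = 24191; w = 5; total draws C(7,2) = 21; favorable C(5,2) = 10; P = 10/21; answer 10/21
Part 3: W2 = 10/21; threaded value p + q = 31; c = -16; a(2) = 3*(18) - 2*(-16) = 86; iterating: a(2)=86, a(3)=222, a(4)=494, a(5)=1038, a(6)=2126, a(7)=4302, a(8)=8654, a(9)=17358; answer 17358

17358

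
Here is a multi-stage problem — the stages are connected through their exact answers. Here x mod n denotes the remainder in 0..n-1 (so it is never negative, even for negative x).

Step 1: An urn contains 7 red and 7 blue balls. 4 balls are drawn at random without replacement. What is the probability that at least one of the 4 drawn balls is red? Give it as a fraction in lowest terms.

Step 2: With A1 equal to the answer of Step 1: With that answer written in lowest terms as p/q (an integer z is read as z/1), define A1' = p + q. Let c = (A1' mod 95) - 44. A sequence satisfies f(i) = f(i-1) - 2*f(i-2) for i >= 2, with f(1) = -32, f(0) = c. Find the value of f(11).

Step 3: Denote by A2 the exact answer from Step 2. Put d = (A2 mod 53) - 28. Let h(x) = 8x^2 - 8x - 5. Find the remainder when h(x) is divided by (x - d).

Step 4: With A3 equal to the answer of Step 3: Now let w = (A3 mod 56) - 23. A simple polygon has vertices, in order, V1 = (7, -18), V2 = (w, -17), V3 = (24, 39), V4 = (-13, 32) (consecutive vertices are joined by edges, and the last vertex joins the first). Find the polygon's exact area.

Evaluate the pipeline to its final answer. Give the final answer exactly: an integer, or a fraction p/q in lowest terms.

Step 1: total draws C(14,4) = 1001; complement C(7,4) = 35; favorable 1001 - 35 = 966; P = 138/143; answer 138/143
Step 2: A1 = 138/143; threaded value p + q = 281; c = 47; f(2) = 1*(-32) - 2*(47) = -126; iterating: f(2)=-126, f(3)=-62, f(4)=190, f(5)=314, f(6)=-66, f(7)=-694, f(8)=-562, f(9)=826, f(10)=1950, f(11)=298; answer 298
Step 3: A2 = 298; d = 5; remainder = value at the root: 8*(5)^2 - 8*(5)^1 - 5 = (200) + (-40) + (-5) = 155; answer 155
Step 4: A3 = 155; w = 20; cross terms: (7*-17 - 20*-18)=241, (20*39 - 24*-17)=1188, (24*32 - -13*39)=1275, (-13*-18 - 7*32)=10; twice the area = |2714| = 2714; area = 1357; answer 1357

1357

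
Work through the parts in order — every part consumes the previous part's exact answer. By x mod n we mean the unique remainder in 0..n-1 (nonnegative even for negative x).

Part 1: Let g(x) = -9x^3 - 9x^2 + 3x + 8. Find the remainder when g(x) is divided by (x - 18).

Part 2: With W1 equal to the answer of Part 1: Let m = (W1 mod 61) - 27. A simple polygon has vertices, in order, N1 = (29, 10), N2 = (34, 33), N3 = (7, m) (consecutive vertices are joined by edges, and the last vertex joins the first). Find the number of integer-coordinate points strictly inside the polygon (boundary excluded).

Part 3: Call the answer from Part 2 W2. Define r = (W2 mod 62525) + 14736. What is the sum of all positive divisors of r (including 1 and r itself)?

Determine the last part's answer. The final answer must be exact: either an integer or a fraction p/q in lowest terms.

15912

Part 1: remainder = value at the root: -9*(18)^3 - 9*(18)^2 + 3*(18)^1 + 8 = (-52488) + (-2916) + (54) + (8) = -55342; answer -55342
Part 2: W1 = -55342; m = 19; cross terms: (29*33 - 34*10)=617, (34*19 - 7*33)=415, (7*10 - 29*19)=-481; twice the area = |551| = 551; area = 551/2; boundary points = 1 + 1 + 1 = 3; strictly interior points = area - boundary/2 + 1 = 275; answer 275
Part 3: W2 = 275; r = 15011; 15011 = 17 * 883; sigma = (1 + 17) * (1 + 883) = 18 * 884 = 15912; answer 15912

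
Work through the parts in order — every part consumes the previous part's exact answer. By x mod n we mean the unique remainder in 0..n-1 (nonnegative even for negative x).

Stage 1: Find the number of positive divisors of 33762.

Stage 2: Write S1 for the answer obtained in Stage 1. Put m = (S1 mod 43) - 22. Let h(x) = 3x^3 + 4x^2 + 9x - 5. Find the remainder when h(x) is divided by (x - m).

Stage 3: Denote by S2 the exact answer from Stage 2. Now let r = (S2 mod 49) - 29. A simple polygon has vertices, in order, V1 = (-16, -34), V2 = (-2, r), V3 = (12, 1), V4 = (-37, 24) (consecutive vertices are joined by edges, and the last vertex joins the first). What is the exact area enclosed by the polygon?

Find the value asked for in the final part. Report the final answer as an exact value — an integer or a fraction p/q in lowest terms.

2009/2

Stage 1: 33762 = 2 * 3 * 17 * 331; number of divisors = (1+1) * (1+1) * (1+1) * (1+1) = 16; answer 16
Stage 2: S1 = 16; m = -6; remainder = value at the root: 3*(-6)^3 + 4*(-6)^2 + 9*(-6)^1 - 5 = (-648) + (144) + (-54) + (-5) = -563; answer -563
Stage 3: S2 = -563; r = -4; cross terms: (-16*-4 - -2*-34)=-4, (-2*1 - 12*-4)=46, (12*24 - -37*1)=325, (-37*-34 - -16*24)=1642; twice the area = |2009| = 2009; area = 2009/2; answer 2009/2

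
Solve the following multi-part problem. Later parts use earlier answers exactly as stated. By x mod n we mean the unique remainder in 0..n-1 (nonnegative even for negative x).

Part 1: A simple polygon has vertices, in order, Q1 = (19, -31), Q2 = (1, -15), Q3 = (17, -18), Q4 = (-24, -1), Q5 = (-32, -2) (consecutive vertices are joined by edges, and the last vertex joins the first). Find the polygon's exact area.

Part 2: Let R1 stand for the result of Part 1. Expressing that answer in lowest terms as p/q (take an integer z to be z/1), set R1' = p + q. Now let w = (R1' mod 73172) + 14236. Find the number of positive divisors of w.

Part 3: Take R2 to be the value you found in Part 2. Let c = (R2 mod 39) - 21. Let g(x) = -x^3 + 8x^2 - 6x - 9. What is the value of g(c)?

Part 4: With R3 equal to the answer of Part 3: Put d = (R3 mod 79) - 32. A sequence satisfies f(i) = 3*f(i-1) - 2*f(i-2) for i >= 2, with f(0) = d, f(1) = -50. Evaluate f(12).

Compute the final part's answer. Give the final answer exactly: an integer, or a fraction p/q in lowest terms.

-278442

Part 1: cross terms: (19*-15 - 1*-31)=-254, (1*-18 - 17*-15)=237, (17*-1 - -24*-18)=-449, (-24*-2 - -32*-1)=16, (-32*-31 - 19*-2)=1030; twice the area = |580| = 580; area = 290; answer 290
Part 2: R1 = 290; threaded value p + q = 291; w = 14527; 14527 = 73 * 199; number of divisors = (1+1) * (1+1) = 4; answer 4
Part 3: R2 = 4; c = -17; -1*(-17)^3 + 8*(-17)^2 - 6*(-17)^1 - 9 = (4913) + (2312) + (102) + (-9) = 7318; answer 7318
Part 4: R3 = 7318; d = 18; f(2) = 3*(-50) - 2*(18) = -186; iterating: f(2)=-186, f(3)=-458, f(4)=-1002, f(5)=-2090, f(6)=-4266, f(7)=-8618, f(8)=-17322, f(9)=-34730, f(10)=-69546, f(11)=-139178, f(12)=-278442; answer -278442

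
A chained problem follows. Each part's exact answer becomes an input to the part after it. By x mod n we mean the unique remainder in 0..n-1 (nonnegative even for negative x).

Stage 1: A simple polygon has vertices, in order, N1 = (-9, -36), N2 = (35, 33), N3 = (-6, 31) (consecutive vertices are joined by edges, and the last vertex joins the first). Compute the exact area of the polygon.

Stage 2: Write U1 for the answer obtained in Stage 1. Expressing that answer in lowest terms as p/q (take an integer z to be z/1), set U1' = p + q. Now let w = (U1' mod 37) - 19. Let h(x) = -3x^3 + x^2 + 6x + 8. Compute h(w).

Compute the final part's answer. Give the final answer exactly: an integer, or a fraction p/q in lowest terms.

Stage 1: cross terms: (-9*33 - 35*-36)=963, (35*31 - -6*33)=1283, (-6*-36 - -9*31)=495; twice the area = |2741| = 2741; area = 2741/2; answer 2741/2
Stage 2: U1 = 2741/2; threaded value p + q = 2743; w = -14; -3*(-14)^3 + 1*(-14)^2 + 6*(-14)^1 + 8 = (8232) + (196) + (-84) + (8) = 8352; answer 8352

8352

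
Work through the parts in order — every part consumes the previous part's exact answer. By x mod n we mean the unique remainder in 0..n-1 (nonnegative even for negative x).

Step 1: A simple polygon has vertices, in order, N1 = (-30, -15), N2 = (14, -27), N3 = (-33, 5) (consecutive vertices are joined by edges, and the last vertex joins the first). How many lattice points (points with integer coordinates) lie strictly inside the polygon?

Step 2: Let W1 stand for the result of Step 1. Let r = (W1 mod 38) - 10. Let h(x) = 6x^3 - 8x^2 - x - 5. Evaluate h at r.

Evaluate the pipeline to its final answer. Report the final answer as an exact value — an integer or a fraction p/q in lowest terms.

-3581

Step 1: cross terms: (-30*-27 - 14*-15)=1020, (14*5 - -33*-27)=-821, (-33*-15 - -30*5)=645; twice the area = |844| = 844; area = 422; boundary points = 4 + 1 + 1 = 6; strictly interior points = area - boundary/2 + 1 = 420; answer 420
Step 2: W1 = 420; r = -8; 6*(-8)^3 - 8*(-8)^2 - 1*(-8)^1 - 5 = (-3072) + (-512) + (8) + (-5) = -3581; answer -3581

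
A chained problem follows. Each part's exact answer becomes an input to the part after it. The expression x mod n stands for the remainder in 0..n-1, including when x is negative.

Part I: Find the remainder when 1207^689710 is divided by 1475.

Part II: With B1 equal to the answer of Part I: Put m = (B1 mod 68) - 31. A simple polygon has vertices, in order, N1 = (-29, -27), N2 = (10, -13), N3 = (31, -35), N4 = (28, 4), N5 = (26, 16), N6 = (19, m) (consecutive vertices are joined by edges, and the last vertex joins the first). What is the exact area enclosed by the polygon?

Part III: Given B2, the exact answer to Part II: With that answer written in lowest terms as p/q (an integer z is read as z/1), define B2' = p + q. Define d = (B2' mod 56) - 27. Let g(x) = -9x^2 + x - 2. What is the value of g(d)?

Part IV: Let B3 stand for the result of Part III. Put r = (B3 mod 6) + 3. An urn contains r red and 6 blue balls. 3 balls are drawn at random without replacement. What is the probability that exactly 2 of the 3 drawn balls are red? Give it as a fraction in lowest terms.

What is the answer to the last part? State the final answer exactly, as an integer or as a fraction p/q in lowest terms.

Part I: squarings mod 1475: 1207^1=1207, 1207^2=1024, 1207^4=1326, 1207^8=76, 1207^16=1351, 1207^32=626, 1207^64=1001, 1207^128=476, 1207^256=901, 1207^512=551, 1207^1024=1226, 1207^2048=51, 1207^4096=1126, 1207^8192=851, 1207^16384=1451, 1207^32768=576, 1207^65536=1376, 1207^131072=951, 1207^262144=226, 1207^524288=926; 1207^689710 = 1207^2 * 1207^4 * 1207^8 * 1207^32 * 1207^512 * 1207^1024 * 1207^32768 * 1207^131072 * 1207^524288 = 449 (mod 1475); answer 449
Part II: B1 = 449; m = 10; cross terms: (-29*-13 - 10*-27)=647, (10*-35 - 31*-13)=53, (31*4 - 28*-35)=1104, (28*16 - 26*4)=344, (26*10 - 19*16)=-44, (19*-27 - -29*10)=-223; twice the area = |1881| = 1881; area = 1881/2; answer 1881/2
Part III: B2 = 1881/2; threaded value p + q = 1883; d = 8; -9*(8)^2 + 1*(8)^1 - 2 = (-576) + (8) + (-2) = -570; answer -570
Part IV: B3 = -570; r = 3; total draws C(9,3) = 84; favorable C(3,2)*C(6,1) = 18; P = 3/14; answer 3/14

3/14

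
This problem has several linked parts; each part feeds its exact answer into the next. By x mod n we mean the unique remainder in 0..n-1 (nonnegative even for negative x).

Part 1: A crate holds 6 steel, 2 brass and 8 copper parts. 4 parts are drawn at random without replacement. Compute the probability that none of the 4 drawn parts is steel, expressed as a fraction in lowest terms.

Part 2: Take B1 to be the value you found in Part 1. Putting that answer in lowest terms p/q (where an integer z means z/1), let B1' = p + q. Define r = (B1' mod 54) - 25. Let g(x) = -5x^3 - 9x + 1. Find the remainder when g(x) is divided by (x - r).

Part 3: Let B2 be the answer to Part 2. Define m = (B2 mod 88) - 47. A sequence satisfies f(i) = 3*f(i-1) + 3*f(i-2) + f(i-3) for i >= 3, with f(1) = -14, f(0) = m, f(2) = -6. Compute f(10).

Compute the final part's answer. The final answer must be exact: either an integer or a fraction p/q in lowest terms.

Part 1: total draws C(16,4) = 1820; favorable C(10,4) = 210; P = 3/26; answer 3/26
Part 2: B1 = 3/26; threaded value p + q = 29; r = 4; remainder = value at the root: -5*(4)^3 - 9*(4)^1 + 1 = (-320) + (-36) + (1) = -355; answer -355
Part 3: B2 = -355; m = 38; f(3) = 3*(-6) + 3*(-14) + 1*(38) = -22; iterating: f(3)=-22, f(4)=-98, f(5)=-366, f(6)=-1414, f(7)=-5438, f(8)=-20922, f(9)=-80494, f(10)=-309686; answer -309686

-309686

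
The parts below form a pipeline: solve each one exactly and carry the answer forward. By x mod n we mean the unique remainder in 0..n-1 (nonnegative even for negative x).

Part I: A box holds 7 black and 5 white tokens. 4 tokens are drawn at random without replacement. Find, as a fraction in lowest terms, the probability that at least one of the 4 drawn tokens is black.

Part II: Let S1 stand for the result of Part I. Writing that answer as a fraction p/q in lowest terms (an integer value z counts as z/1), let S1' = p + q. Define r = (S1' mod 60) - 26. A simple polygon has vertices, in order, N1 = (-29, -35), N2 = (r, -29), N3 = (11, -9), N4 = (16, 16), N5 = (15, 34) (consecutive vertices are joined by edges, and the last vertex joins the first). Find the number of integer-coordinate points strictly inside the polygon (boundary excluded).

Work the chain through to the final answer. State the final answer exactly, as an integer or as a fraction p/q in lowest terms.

992

Part I: total draws C(12,4) = 495; complement C(5,4) = 5; favorable 495 - 5 = 490; P = 98/99; answer 98/99
Part II: S1 = 98/99; threaded value p + q = 197; r = -9; cross terms: (-29*-29 - -9*-35)=526, (-9*-9 - 11*-29)=400, (11*16 - 16*-9)=320, (16*34 - 15*16)=304, (15*-35 - -29*34)=461; twice the area = |2011| = 2011; area = 2011/2; boundary points = 2 + 20 + 5 + 1 + 1 = 29; strictly interior points = area - boundary/2 + 1 = 992; answer 992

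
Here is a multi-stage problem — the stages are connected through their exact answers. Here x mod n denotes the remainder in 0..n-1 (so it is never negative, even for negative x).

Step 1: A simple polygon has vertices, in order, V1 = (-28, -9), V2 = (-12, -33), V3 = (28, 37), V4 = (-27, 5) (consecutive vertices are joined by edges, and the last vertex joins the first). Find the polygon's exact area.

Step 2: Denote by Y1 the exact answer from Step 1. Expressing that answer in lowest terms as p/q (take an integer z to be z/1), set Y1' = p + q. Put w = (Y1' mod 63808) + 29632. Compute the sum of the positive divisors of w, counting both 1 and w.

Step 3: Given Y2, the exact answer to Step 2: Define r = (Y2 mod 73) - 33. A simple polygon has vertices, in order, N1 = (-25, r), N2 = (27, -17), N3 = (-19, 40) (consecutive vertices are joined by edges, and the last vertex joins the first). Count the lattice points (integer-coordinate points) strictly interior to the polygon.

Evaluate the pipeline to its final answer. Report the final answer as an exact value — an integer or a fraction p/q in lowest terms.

Step 1: cross terms: (-28*-33 - -12*-9)=816, (-12*37 - 28*-33)=480, (28*5 - -27*37)=1139, (-27*-9 - -28*5)=383; twice the area = |2818| = 2818; area = 1409; answer 1409
Step 2: Y1 = 1409; threaded value p + q = 1410; w = 31042; 31042 = 2 * 11 * 17 * 83; sigma = (1 + 2) * (1 + 11) * (1 + 17) * (1 + 83) = 3 * 12 * 18 * 84 = 54432; answer 54432
Step 3: Y2 = 54432; r = 14; cross terms: (-25*-17 - 27*14)=47, (27*40 - -19*-17)=757, (-19*14 - -25*40)=734; twice the area = |1538| = 1538; area = 769; boundary points = 1 + 1 + 2 = 4; strictly interior points = area - boundary/2 + 1 = 768; answer 768

768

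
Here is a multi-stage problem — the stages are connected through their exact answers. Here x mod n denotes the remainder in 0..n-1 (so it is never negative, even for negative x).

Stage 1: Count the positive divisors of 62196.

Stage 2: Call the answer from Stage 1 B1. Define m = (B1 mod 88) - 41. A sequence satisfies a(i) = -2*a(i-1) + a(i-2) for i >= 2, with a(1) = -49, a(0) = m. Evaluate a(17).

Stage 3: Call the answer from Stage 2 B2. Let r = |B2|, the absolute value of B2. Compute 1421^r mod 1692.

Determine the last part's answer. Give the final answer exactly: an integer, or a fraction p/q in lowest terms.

1169

Stage 1: 62196 = 2^2 * 3 * 71 * 73; number of divisors = (2+1) * (1+1) * (1+1) * (1+1) = 24; answer 24
Stage 2: B1 = 24; m = -17; a(2) = -2*(-49) + 1*(-17) = 81; iterating: a(2)=81, a(3)=-211, a(4)=503, a(5)=-1217, a(6)=2937, a(7)=-7091, a(8)=17119, a(9)=-41329, a(10)=99777, a(11)=-240883, a(12)=581543, a(13)=-1403969, a(14)=3389481, a(15)=-8182931, a(16)=19755343, a(17)=-47693617; answer -47693617
Stage 3: B2 = -47693617; r = 47693617; squarings mod 1692: 1421^1=1421, 1421^2=685, 1421^4=541, 1421^8=1657, 1421^16=1225, 1421^32=1513, 1421^64=1585, 1421^128=1297, 1421^256=361, 1421^512=37, 1421^1024=1369, 1421^2048=1117, 1421^4096=685, 1421^8192=541, 1421^16384=1657, 1421^32768=1225, 1421^65536=1513, 1421^131072=1585, 1421^262144=1297, 1421^524288=361, 1421^1048576=37, 1421^2097152=1369, 1421^4194304=1117, 1421^8388608=685, 1421^16777216=541, 1421^33554432=1657; 1421^47693617 = 1421^1 * 1421^16 * 1421^32 * 1421^256 * 1421^512 * 1421^1024 * 1421^2048 * 1421^4096 * 1421^8192 * 1421^32768 * 1421^65536 * 1421^131072 * 1421^262144 * 1421^1048576 * 1421^4194304 * 1421^8388608 * 1421^33554432 = 1169 (mod 1692); answer 1169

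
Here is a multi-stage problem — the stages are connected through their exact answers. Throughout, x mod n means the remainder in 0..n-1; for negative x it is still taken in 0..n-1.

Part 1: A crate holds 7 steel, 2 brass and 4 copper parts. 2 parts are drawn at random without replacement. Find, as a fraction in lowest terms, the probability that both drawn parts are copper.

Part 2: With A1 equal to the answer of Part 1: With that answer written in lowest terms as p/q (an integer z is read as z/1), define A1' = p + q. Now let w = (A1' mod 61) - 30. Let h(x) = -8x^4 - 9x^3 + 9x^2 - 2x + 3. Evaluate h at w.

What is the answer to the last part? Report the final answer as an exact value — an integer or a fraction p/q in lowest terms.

-485085

Part 1: total draws C(13,2) = 78; favorable C(4,2) = 6; P = 1/13; answer 1/13
Part 2: A1 = 1/13; threaded value p + q = 14; w = -16; -8*(-16)^4 - 9*(-16)^3 + 9*(-16)^2 - 2*(-16)^1 + 3 = (-524288) + (36864) + (2304) + (32) + (3) = -485085; answer -485085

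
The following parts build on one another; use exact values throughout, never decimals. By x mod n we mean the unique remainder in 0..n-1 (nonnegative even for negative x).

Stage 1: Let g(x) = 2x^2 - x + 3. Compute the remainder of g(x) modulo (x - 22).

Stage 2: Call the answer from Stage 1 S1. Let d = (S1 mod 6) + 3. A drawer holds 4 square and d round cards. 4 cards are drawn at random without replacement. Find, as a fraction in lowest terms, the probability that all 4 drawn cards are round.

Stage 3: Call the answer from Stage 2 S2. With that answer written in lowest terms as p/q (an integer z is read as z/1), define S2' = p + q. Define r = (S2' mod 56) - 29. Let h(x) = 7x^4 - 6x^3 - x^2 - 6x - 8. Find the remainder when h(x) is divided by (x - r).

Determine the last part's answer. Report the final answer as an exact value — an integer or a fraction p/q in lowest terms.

285256

Stage 1: remainder = value at the root: 2*(22)^2 - 1*(22)^1 + 3 = (968) + (-22) + (3) = 949; answer 949
Stage 2: S1 = 949; d = 4; total draws C(8,4) = 70; favorable C(4,4) = 1; P = 1/70; answer 1/70
Stage 3: S2 = 1/70; threaded value p + q = 71; r = -14; remainder = value at the root: 7*(-14)^4 - 6*(-14)^3 - 1*(-14)^2 - 6*(-14)^1 - 8 = (268912) + (16464) + (-196) + (84) + (-8) = 285256; answer 285256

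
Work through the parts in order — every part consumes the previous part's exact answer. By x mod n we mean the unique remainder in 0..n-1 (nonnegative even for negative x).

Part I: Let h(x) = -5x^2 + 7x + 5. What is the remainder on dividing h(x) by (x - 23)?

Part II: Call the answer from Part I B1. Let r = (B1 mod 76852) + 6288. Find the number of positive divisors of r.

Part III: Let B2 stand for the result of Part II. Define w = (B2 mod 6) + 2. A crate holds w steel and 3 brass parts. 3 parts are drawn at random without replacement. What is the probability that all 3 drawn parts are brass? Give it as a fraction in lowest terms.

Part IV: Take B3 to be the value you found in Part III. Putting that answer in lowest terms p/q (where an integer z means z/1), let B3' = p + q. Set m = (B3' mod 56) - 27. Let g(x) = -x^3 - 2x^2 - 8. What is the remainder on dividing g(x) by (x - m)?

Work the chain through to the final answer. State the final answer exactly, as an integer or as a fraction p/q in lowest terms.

-24

Part I: remainder = value at the root: -5*(23)^2 + 7*(23)^1 + 5 = (-2645) + (161) + (5) = -2479; answer -2479
Part II: B1 = -2479; r = 80661; 80661 = 3 * 7 * 23 * 167; number of divisors = (1+1) * (1+1) * (1+1) * (1+1) = 16; answer 16
Part III: B2 = 16; w = 6; total draws C(9,3) = 84; favorable C(3,3) = 1; P = 1/84; answer 1/84
Part IV: B3 = 1/84; threaded value p + q = 85; m = 2; remainder = value at the root: -1*(2)^3 - 2*(2)^2 - 8 = (-8) + (-8) + (-8) = -24; answer -24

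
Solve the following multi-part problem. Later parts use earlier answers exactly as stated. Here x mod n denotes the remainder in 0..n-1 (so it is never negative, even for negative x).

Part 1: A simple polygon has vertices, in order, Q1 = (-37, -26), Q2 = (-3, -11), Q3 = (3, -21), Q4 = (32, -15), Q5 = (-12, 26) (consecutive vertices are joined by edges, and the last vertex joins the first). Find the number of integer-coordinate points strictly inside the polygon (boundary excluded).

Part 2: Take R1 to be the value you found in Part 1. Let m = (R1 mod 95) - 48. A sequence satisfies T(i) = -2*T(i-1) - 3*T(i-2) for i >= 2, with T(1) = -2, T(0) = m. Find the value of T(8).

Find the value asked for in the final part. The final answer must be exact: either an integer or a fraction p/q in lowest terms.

Part 1: cross terms: (-37*-11 - -3*-26)=329, (-3*-21 - 3*-11)=96, (3*-15 - 32*-21)=627, (32*26 - -12*-15)=652, (-12*-26 - -37*26)=1274; twice the area = |2978| = 2978; area = 1489; boundary points = 1 + 2 + 1 + 1 + 1 = 6; strictly interior points = area - boundary/2 + 1 = 1487; answer 1487
Part 2: R1 = 1487; m = 14; T(2) = -2*(-2) - 3*(14) = -38; iterating: T(2)=-38, T(3)=82, T(4)=-50, T(5)=-146, T(6)=442, T(7)=-446, T(8)=-434; answer -434

-434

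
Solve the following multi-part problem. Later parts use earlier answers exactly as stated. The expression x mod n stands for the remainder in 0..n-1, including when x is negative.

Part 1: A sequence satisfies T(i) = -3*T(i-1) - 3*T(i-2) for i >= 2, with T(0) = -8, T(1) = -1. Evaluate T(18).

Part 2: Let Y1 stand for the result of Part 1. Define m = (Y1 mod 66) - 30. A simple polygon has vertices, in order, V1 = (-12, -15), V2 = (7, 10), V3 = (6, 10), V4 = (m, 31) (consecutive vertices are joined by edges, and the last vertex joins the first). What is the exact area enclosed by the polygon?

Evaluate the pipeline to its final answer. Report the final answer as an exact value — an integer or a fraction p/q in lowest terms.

Part 1: T(2) = -3*(-1) - 3*(-8) = 27; iterating: T(2)=27, T(3)=-78, T(4)=153, T(5)=-225, T(6)=216, T(7)=27, T(8)=-729, T(9)=2106, T(10)=-4131, T(11)=6075, T(12)=-5832, T(13)=-729, T(14)=19683, T(15)=-56862, T(16)=111537, T(17)=-164025, T(18)=157464; answer 157464
Part 2: Y1 = 157464; m = 24; cross terms: (-12*10 - 7*-15)=-15, (7*10 - 6*10)=10, (6*31 - 24*10)=-54, (24*-15 - -12*31)=12; twice the area = |-47| = 47; area = 47/2; answer 47/2

47/2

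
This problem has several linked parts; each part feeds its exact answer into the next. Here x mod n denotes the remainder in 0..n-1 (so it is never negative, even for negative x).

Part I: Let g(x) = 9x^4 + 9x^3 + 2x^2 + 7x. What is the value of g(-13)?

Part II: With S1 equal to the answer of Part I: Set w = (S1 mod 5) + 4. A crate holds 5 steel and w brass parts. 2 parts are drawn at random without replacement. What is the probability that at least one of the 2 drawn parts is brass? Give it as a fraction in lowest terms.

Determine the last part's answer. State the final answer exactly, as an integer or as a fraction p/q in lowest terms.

Part I: 9*(-13)^4 + 9*(-13)^3 + 2*(-13)^2 + 7*(-13)^1 = (257049) + (-19773) + (338) + (-91) = 237523; answer 237523
Part II: S1 = 237523; w = 7; total draws C(12,2) = 66; complement C(5,2) = 10; favorable 66 - 10 = 56; P = 28/33; answer 28/33

28/33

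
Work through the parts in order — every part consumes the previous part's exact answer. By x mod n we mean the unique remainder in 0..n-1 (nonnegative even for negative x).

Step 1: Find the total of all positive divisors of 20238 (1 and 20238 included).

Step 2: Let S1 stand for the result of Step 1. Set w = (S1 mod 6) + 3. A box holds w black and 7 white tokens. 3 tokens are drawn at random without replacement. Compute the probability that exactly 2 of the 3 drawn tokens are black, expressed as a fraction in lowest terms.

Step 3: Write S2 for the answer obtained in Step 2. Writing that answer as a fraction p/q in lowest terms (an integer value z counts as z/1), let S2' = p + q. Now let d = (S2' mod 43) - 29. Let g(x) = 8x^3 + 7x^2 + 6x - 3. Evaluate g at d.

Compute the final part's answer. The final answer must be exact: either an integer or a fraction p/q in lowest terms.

Step 1: 20238 = 2 * 3 * 3373; sigma = (1 + 2) * (1 + 3) * (1 + 3373) = 3 * 4 * 3374 = 40488; answer 40488
Step 2: S1 = 40488; w = 3; total draws C(10,3) = 120; favorable C(3,2)*C(7,1) = 21; P = 7/40; answer 7/40
Step 3: S2 = 7/40; threaded value p + q = 47; d = -25; 8*(-25)^3 + 7*(-25)^2 + 6*(-25)^1 - 3 = (-125000) + (4375) + (-150) + (-3) = -120778; answer -120778

-120778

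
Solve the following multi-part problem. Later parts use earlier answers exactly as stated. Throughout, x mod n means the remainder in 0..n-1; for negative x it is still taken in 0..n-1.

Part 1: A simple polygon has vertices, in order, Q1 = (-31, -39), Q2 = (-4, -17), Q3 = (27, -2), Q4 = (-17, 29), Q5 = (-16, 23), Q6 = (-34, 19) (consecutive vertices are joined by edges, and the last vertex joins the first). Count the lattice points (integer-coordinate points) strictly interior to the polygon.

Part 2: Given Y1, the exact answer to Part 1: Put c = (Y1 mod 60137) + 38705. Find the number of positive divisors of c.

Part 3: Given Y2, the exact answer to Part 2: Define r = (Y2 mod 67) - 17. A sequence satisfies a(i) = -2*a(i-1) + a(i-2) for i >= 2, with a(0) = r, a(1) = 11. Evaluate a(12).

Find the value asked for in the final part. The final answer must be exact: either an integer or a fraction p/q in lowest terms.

Part 1: cross terms: (-31*-17 - -4*-39)=371, (-4*-2 - 27*-17)=467, (27*29 - -17*-2)=749, (-17*23 - -16*29)=73, (-16*19 - -34*23)=478, (-34*-39 - -31*19)=1915; twice the area = |4053| = 4053; area = 4053/2; boundary points = 1 + 1 + 1 + 1 + 2 + 1 = 7; strictly interior points = area - boundary/2 + 1 = 2024; answer 2024
Part 2: Y1 = 2024; c = 40729; 40729 = 13^2 * 241; number of divisors = (2+1) * (1+1) = 6; answer 6
Part 3: Y2 = 6; r = -11; a(2) = -2*(11) + 1*(-11) = -33; iterating: a(2)=-33, a(3)=77, a(4)=-187, a(5)=451, a(6)=-1089, a(7)=2629, a(8)=-6347, a(9)=15323, a(10)=-36993, a(11)=89309, a(12)=-215611; answer -215611

-215611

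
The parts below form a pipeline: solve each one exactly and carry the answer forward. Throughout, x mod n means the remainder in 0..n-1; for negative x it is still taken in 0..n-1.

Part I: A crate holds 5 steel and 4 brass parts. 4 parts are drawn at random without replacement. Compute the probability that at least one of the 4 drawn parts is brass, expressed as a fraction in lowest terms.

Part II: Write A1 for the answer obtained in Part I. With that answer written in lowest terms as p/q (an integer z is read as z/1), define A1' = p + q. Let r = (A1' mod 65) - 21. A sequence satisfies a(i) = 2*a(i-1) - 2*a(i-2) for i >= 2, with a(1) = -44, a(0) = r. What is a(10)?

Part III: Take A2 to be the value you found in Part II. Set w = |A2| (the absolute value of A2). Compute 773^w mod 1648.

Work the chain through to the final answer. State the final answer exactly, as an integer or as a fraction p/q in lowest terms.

1249

Part I: total draws C(9,4) = 126; complement C(5,4) = 5; favorable 126 - 5 = 121; P = 121/126; answer 121/126
Part II: A1 = 121/126; threaded value p + q = 247; r = 31; a(2) = 2*(-44) - 2*(31) = -150; iterating: a(2)=-150, a(3)=-212, a(4)=-124, a(5)=176, a(6)=600, a(7)=848, a(8)=496, a(9)=-704, a(10)=-2400; answer -2400
Part III: A2 = -2400; w = 2400; squarings mod 1648: 773^1=773, 773^2=953, 773^4=161, 773^8=1201, 773^16=401, 773^32=945, 773^64=1457, 773^128=225, 773^256=1185, 773^512=129, 773^1024=161, 773^2048=1201; 773^2400 = 773^32 * 773^64 * 773^256 * 773^2048 = 1249 (mod 1648); answer 1249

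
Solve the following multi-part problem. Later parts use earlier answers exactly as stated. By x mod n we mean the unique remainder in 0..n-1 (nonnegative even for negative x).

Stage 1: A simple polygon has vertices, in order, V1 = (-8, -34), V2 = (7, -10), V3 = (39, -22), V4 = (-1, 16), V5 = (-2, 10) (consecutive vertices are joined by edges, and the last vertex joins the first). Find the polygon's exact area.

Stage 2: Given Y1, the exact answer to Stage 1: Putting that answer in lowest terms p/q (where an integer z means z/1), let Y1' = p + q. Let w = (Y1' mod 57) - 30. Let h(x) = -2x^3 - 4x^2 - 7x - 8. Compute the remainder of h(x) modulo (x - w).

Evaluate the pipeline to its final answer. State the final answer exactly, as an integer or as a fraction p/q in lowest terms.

-939

Stage 1: cross terms: (-8*-10 - 7*-34)=318, (7*-22 - 39*-10)=236, (39*16 - -1*-22)=602, (-1*10 - -2*16)=22, (-2*-34 - -8*10)=148; twice the area = |1326| = 1326; area = 663; answer 663
Stage 2: Y1 = 663; threaded value p + q = 664; w = 7; remainder = value at the root: -2*(7)^3 - 4*(7)^2 - 7*(7)^1 - 8 = (-686) + (-196) + (-49) + (-8) = -939; answer -939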